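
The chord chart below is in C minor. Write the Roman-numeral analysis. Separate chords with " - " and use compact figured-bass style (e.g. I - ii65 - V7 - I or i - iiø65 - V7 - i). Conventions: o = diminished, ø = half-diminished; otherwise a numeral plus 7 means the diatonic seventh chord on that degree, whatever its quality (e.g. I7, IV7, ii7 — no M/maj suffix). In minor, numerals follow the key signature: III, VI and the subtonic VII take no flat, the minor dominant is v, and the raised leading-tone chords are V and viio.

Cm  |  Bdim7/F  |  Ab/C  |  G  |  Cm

Cm has root C, degree 1 in C minor, so i.
Bdim7/F: root B is the leading tone; fully diminished seventh chord there is viio43.
Ab/C has root Ab, degree 6 in C minor, so VI6.
G has root G, degree 5 in C minor, so V.
Cm has root C, degree 1 in C minor, so i.

i - viio43 - VI6 - V - i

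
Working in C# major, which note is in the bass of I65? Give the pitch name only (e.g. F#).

I in C# major has root C#; the chord is C#-E#-G#-B#.
The figure 65 means first inversion — the third is in the bass.

E#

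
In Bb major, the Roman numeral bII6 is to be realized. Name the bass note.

Eb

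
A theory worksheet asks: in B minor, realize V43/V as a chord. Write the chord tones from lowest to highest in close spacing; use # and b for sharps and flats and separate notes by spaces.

G# B C# E#

The slash means an applied dominant: we want the dominant of V. In B minor, V is F# major, and its dominant is built on C#.
Building a dominant seventh chord on C# gives C#-E#-G#-B.
With the 43 figure the chord is in second inversion; from the bass G# upward in close position it reads G#-B-C#-E#.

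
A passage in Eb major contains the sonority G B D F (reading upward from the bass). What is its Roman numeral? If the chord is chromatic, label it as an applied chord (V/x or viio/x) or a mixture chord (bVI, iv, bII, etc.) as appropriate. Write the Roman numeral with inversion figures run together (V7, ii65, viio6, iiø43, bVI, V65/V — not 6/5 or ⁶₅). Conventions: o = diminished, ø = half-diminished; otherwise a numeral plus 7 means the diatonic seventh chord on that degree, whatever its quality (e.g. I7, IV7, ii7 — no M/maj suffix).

V7/vi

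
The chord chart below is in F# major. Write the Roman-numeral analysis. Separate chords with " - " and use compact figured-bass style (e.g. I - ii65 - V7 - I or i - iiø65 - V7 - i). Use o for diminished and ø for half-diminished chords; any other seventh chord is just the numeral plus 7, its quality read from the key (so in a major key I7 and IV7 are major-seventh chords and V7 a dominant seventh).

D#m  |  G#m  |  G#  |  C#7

vi - ii - V/V - V7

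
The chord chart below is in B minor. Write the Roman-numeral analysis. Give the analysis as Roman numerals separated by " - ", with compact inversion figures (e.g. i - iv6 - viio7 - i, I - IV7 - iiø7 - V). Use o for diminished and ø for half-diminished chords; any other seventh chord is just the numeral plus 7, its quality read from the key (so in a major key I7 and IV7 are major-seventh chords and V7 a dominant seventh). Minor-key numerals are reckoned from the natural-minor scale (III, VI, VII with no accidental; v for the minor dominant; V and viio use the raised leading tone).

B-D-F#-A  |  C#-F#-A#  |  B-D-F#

i7 - V64 - i

B-D-F#-A has root B, degree 1 in B minor, so i7.
C#-F#-A#: major triad on F# = scale degree 5 → V64.
B-D-F#: root B is the tonic; minor triad there is i.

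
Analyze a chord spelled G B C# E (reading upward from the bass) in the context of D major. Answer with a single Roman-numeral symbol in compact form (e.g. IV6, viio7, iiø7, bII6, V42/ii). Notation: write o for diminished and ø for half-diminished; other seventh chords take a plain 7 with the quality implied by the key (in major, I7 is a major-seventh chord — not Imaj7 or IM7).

Stacked in thirds the chord is C#-E-G-B: a half-diminished seventh chord on C#.
C# is scale degree 7 in D major, and a half-diminished seventh chord on that degree is written viiø7.
With G in the bass the chord is in second inversion, so the figured bass is 43.

viiø43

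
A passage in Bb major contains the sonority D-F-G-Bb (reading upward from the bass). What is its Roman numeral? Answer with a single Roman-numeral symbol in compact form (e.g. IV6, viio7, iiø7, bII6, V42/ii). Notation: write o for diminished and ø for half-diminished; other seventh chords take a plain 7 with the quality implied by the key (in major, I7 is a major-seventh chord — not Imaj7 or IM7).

vi43

The pitches G-Bb-D-F form a minor seventh chord rooted on G.
In Bb major, G is the submediant; the diatonic minor seventh chord there is vi7.
With D in the bass the chord is in second inversion, so the figured bass is 43.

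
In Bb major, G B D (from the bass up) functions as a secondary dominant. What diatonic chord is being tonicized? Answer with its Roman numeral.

ii

The chord is a major triad on G.
A dominant resolves down a perfect fifth: G → C. In Bb major, C is scale degree 2, i.e. ii.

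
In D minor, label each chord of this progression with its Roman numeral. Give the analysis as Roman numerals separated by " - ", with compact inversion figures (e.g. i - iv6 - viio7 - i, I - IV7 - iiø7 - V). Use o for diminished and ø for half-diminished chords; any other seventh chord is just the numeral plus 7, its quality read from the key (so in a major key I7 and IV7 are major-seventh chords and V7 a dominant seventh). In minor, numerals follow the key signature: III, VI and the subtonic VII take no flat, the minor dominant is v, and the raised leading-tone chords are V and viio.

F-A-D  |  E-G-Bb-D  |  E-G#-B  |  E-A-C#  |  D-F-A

i6 - iiø7 - V/V - V64 - i

F-A-D: minor triad on D = scale degree 1 → i6.
E-G-Bb-D: half-diminished seventh chord on E = scale degree 2 → iiø7.
E-G#-B is the secondary dominant of V (major triad on E): V/V.
E-A-C#: root A is the dominant; major triad there is V64.
D-F-A: root D is the tonic; minor triad there is i.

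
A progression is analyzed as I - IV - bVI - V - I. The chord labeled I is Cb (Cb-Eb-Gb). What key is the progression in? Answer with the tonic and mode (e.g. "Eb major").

Cb major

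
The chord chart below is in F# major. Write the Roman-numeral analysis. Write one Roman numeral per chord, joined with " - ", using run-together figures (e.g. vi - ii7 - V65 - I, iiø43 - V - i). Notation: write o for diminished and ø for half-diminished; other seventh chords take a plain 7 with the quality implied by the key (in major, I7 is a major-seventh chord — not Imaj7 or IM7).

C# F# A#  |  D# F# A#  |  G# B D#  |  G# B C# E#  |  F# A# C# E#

C#-F#-A#: root F# is the tonic; major triad there is I64.
D#-F#-A#: root D# is the submediant; minor triad there is vi.
G#-B-D#: root G# is the supertonic; minor triad there is ii.
G#-B-C#-E#: root C# is the dominant; dominant seventh chord there is V43.
F#-A#-C#-E#: major seventh chord on F# = scale degree 1 → I7.

I64 - vi - ii - V43 - I7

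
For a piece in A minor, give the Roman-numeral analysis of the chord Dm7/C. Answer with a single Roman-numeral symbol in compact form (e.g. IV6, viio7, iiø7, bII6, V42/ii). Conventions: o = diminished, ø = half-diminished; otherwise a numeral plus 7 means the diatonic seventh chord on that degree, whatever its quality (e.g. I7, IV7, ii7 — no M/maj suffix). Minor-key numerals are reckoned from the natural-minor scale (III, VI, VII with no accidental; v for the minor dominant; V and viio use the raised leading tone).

The pitches D-F-A-C form a minor seventh chord rooted on D.
D is scale degree 4 in A minor, and a minor seventh chord on that degree is written iv7.
With C in the bass the chord is in third inversion, so the figured bass is 42.

iv42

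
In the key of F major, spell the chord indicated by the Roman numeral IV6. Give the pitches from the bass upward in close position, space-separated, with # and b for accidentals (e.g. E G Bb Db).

In F major, the fourth degree is Bb, and the diatonic chord built there is a major triad.
Stacking thirds from Bb gives Bb-D-F.
With the 6 figure the chord is in first inversion; from the bass D upward in close position it reads D-F-Bb.

D F Bb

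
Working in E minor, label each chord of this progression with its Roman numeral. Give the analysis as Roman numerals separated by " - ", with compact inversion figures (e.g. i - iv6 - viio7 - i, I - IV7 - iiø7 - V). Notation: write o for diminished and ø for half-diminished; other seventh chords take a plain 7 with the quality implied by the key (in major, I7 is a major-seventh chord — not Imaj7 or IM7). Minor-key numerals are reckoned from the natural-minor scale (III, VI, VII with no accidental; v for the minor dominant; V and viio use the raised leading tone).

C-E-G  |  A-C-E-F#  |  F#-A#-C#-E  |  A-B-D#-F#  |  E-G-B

VI - iiø65 - V7/V - V42 - i

C-E-G: root C is the submediant; major triad there is VI.
A-C-E-F# has root F#, degree 2 in E minor, so iiø65.
F#-A#-C#-E: a dominant seventh chord on F#, the applied dominant of V → V7/V.
A-B-D#-F# has root B, degree 5 in E minor, so V42.
E-G-B has root E, degree 1 in E minor, so i.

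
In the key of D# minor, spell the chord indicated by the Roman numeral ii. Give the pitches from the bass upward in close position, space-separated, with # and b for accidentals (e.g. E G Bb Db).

Scale degree 2 in D# minor is E#; here the chord built on it is altered to a minor triad. ii is the minor supertonic, borrowed from the parallel major (the Dorian ii).
So the chord is E#-G#-B#, a minor triad.

E# G# B#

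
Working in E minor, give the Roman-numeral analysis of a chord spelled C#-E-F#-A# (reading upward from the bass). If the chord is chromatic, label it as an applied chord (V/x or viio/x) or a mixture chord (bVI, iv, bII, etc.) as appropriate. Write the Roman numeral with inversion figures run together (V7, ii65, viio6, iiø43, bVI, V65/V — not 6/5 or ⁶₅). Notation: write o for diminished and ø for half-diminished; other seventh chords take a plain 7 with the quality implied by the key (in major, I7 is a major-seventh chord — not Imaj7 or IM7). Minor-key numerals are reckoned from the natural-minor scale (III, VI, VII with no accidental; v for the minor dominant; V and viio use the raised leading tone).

V43/V

The pitches F#-A#-C#-E form a dominant seventh chord rooted on F#.
F# is not a diatonic chord root with this quality in E minor, but it lies a perfect fifth above B (V), so the chord functions as an applied dominant of V.
With C# in the bass the chord is in second inversion, so the figured bass is 43.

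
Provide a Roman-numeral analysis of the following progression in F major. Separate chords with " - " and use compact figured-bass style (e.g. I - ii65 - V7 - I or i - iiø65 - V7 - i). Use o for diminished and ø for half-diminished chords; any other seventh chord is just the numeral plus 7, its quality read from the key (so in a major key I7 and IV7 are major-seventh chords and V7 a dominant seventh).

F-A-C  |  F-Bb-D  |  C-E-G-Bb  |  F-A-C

I - IV64 - V7 - I

F-A-C: major triad on F = scale degree 1 → I.
F-Bb-D: major triad on Bb = scale degree 4 → IV64.
C-E-G-Bb: root C is the dominant; dominant seventh chord there is V7.
F-A-C: major triad on F = scale degree 1 → I.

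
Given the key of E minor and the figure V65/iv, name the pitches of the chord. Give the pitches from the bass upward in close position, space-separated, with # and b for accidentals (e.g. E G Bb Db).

G# B D E

The slash means an applied dominant: we want the dominant of iv. In E minor, iv is A minor, and its dominant is built on E.
Building a dominant seventh chord on E gives E-G#-B-D.
The figured bass 65 indicates first inversion, placing the third (G#) in the bass: G#-B-D-E.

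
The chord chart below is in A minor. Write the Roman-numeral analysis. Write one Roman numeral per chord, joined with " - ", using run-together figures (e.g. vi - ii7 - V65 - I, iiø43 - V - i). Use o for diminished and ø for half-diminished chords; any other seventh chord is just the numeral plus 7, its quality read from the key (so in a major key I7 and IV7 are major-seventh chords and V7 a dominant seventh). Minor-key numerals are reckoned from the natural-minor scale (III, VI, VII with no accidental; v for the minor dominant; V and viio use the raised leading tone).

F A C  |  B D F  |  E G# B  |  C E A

F-A-C has root F, degree 6 in A minor, so VI.
B-D-F: diminished triad on B = scale degree 2 → iio.
E-G#-B: root E is the dominant; major triad there is V.
C-E-A: minor triad on A = scale degree 1 → i6.

VI - iio - V - i6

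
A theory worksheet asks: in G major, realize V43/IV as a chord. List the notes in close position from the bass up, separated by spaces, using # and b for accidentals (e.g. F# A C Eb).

V43/IV is a secondary dominant — the dominant seventh of IV. IV in G major is C, so the applied chord's root is G, a perfect fifth above.
Building a dominant seventh chord on G gives G-B-D-F.
With the 43 figure the chord is in second inversion; from the bass D upward in close position it reads D-F-G-B.

D F G B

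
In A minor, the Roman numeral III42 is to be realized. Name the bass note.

B

III in A minor has root C; the chord is C-E-G-B.
The figure 42 means third inversion — the seventh is in the bass.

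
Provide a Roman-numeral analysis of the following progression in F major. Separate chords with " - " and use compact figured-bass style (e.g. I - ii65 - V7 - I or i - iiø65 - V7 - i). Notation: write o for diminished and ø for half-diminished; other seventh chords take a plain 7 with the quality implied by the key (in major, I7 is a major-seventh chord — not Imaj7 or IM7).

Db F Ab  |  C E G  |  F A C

bVI - V - I

Db-F-Ab: Db with this quality isn't in the key; it's bVI, borrowed from the parallel minor.
C-E-G has root C, degree 5 in F major, so V.
F-A-C: major triad on F = scale degree 1 → I.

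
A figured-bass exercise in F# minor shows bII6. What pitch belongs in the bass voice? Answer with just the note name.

bII in F# minor has root G; the chord is G-B-D.
The figure 6 means first inversion — the third is in the bass.

B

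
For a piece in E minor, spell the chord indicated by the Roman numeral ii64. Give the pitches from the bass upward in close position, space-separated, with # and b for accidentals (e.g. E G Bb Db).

C# F# A

Scale degree 2 in E minor is F#; here the chord built on it is altered to a minor triad. ii64 is the minor supertonic, borrowed from the parallel major (the Dorian ii).
So the chord is F#-A-C#.
With the 64 figure the chord is in second inversion; from the bass C# upward in close position it reads C#-F#-A.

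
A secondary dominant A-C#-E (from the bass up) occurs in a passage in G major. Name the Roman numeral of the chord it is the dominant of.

The chord is a major triad on A.
A dominant resolves down a perfect fifth: A → D. In G major, D is scale degree 5, i.e. V.

V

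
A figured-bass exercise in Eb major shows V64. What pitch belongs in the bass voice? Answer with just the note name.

V in Eb major has root Bb; the chord is Bb-D-F.
The figure 64 means second inversion — the fifth is in the bass.

F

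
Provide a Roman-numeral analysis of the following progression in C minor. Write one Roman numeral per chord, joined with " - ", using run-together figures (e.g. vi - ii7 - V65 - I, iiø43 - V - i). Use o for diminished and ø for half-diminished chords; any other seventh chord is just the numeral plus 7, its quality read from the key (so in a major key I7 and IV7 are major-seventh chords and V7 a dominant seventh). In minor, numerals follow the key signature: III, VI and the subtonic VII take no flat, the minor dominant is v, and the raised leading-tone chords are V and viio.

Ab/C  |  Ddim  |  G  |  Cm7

Ab/C: root Ab is the submediant; major triad there is VI6.
Ddim: diminished triad on D = scale degree 2 → iio.
G: root G is the dominant; major triad there is V.
Cm7 has root C, degree 1 in C minor, so i7.

VI6 - iio - V - i7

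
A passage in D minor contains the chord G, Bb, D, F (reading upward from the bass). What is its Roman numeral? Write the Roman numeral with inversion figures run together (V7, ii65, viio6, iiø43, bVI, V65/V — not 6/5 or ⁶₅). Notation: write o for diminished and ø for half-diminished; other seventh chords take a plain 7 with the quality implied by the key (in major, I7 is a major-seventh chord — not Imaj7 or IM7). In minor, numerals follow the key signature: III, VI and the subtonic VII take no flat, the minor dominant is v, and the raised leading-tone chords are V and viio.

The pitches G-Bb-D-F form a minor seventh chord rooted on G.
In D minor, G is the subdominant; the diatonic minor seventh chord there is iv7.

iv7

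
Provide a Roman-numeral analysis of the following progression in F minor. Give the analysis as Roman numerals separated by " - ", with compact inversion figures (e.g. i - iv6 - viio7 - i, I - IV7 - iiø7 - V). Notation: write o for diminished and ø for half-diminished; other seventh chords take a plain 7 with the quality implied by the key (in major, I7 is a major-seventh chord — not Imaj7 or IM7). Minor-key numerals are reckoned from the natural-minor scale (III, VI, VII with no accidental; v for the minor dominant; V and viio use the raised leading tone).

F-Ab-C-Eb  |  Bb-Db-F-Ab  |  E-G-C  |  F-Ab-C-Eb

i7 - iv7 - V6 - i7

F-Ab-C-Eb has root F, degree 1 in F minor, so i7.
Bb-Db-F-Ab has root Bb, degree 4 in F minor, so iv7.
E-G-C: root C is the dominant; major triad there is V6.
F-Ab-C-Eb has root F, degree 1 in F minor, so i7.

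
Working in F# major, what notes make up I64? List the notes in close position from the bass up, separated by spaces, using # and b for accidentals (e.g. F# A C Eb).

C# F# A#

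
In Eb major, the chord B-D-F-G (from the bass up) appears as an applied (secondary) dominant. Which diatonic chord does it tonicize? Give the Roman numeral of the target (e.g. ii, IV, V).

vi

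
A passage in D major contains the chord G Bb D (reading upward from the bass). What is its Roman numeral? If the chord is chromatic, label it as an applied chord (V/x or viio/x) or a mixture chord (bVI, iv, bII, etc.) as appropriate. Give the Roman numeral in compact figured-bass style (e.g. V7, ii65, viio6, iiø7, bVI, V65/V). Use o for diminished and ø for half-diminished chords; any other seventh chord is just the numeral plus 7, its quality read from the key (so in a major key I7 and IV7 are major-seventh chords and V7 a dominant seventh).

iv

The pitches G-Bb-D form a minor triad rooted on G.
G is the fourth degree of D major. This is the minor subdominant, borrowed from the parallel minor.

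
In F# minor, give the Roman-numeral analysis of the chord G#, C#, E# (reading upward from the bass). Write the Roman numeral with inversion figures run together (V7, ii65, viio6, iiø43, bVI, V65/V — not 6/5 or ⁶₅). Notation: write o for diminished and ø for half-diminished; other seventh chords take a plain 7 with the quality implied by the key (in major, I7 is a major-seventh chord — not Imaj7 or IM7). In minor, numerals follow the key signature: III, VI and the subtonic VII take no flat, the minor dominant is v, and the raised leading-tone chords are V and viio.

V64

The pitches C#-E#-G# form a major triad rooted on C#.
In F# minor, C# is the dominant; the diatonic major triad there is V.
With G# in the bass the chord is in second inversion, so the figured bass is 64.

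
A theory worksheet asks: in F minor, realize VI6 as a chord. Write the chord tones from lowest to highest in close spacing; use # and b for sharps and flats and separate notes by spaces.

The numeral's case and figure indicate a major triad. In F minor its root, the sixth degree, is Db.
Stacking thirds from Db gives Db-F-Ab.
With the 6 figure the chord is in first inversion; from the bass F upward in close position it reads F-Ab-Db.

F Ab Db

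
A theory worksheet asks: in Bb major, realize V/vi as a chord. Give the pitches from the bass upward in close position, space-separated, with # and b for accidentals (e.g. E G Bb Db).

The slash means an applied dominant: we want the dominant of vi. In Bb major, vi is G minor, and its dominant is built on D.
Building a major triad on D gives D-F#-A.

D F# A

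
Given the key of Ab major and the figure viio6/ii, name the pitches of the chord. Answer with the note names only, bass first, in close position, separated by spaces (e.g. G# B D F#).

The slash marks an applied leading-tone chord: viio of ii. In Ab major, ii is Bb, so the leading tone to it is A, a half step below.
Building a diminished triad on A gives A-C-Eb.
The figured bass 6 indicates first inversion, placing the third (C) in the bass: C-Eb-A.

C Eb A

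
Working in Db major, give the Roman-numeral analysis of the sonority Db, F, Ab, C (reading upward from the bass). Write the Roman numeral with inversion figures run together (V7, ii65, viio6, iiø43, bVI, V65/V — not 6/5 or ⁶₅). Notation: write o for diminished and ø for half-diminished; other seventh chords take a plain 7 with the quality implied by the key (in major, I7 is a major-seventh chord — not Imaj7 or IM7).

I7

The pitches Db-F-Ab-C form a major seventh chord rooted on Db.
In Db major, Db is the tonic; the diatonic major seventh chord there is I7.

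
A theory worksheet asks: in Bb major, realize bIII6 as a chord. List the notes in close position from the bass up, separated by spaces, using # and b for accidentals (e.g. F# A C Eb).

F Ab Db

Scale degree 3 in Bb major is D; lowering it a half step gives Db. bIII6 is a major triad on the lowered third degree, borrowed from the parallel minor.
So the chord is Db-F-Ab, a major triad.
The figured bass 6 indicates first inversion, placing the third (F) in the bass: F-Ab-Db.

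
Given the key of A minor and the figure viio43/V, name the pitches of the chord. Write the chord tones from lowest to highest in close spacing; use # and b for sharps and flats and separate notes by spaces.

A C D# F#

viio43/V is a secondary leading-tone chord. The target V is E in A minor; the applied chord is rooted a semitone below, on D#.
Building a fully diminished seventh chord on D# gives D#-F#-A-C.
The figured bass 43 indicates second inversion, placing the fifth (A) in the bass: A-C-D#-F#.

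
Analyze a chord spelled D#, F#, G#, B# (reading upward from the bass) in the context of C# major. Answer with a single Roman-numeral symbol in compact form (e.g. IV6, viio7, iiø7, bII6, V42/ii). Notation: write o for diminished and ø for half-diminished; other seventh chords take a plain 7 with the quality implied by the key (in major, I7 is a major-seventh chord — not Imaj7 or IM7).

V43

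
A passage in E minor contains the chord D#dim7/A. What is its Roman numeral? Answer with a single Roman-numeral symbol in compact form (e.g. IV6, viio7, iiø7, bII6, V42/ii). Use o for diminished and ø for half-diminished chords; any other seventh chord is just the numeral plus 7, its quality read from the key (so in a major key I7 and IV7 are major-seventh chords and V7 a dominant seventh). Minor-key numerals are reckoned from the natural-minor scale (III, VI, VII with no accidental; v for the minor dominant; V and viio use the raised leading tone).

viio43

The pitches D#-F#-A-C form a fully diminished seventh chord rooted on D#.
In E minor, D# is the leading tone; the diatonic fully diminished seventh chord there is viio7.
With A in the bass the chord is in second inversion, so the figured bass is 43.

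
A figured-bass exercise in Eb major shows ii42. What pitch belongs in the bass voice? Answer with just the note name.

ii in Eb major has root F; the chord is F-Ab-C-Eb.
The figure 42 means third inversion — the seventh is in the bass.

Eb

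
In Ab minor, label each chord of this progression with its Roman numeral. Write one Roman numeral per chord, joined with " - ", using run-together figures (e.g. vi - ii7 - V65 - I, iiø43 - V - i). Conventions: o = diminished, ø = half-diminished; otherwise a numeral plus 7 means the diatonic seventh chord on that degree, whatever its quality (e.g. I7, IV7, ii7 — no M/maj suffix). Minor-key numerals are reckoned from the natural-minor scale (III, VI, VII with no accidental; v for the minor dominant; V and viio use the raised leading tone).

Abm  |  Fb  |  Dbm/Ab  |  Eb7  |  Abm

Abm: minor triad on Ab = scale degree 1 → i.
Fb: root Fb is the submediant; major triad there is VI.
Dbm/Ab has root Db, degree 4 in Ab minor, so iv64.
Eb7: root Eb is the dominant; dominant seventh chord there is V7.
Abm has root Ab, degree 1 in Ab minor, so i.

i - VI - iv64 - V7 - i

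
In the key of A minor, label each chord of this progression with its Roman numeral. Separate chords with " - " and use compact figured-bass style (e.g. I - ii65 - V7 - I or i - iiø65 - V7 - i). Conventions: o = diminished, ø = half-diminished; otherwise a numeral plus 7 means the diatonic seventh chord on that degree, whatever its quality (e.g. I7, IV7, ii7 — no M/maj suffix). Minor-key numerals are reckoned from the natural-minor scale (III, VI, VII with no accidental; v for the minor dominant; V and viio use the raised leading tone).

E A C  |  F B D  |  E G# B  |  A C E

E-A-C has root A, degree 1 in A minor, so i64.
F-B-D: diminished triad on B = scale degree 2 → iio64.
E-G#-B: major triad on E = scale degree 5 → V.
A-C-E: root A is the tonic; minor triad there is i.

i64 - iio64 - V - i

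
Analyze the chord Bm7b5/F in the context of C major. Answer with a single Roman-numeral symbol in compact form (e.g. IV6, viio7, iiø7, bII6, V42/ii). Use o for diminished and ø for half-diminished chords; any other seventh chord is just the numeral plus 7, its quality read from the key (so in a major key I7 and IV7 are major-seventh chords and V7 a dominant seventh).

The pitches B-D-F-A form a half-diminished seventh chord rooted on B.
B is scale degree 7 in C major, and a half-diminished seventh chord on that degree is written viiø7.
With F in the bass the chord is in second inversion, so the figured bass is 43.

viiø43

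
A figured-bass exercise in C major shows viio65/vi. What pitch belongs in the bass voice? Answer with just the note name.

The applied chord viio65/vi is rooted on G#: G#-B-D-F.
The figure 65 means first inversion — the third is in the bass.

B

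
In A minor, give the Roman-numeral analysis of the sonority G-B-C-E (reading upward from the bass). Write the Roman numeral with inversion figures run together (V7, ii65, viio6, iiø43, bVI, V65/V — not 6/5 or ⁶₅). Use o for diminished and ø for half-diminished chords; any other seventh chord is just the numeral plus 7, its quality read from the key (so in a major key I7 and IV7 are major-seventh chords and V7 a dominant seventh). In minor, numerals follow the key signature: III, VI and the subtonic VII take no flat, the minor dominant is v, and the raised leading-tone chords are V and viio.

III43

Stacked in thirds the chord is C-E-G-B: a major seventh chord on C.
In A minor, C is the mediant; the diatonic major seventh chord there is III7.
With G in the bass the chord is in second inversion, so the figured bass is 43.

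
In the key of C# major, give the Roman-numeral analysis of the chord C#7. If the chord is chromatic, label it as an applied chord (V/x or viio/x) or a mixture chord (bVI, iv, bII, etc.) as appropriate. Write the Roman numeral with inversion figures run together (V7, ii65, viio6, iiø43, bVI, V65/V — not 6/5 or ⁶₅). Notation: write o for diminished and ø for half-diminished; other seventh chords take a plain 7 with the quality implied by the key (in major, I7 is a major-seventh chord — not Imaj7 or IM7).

V7/IV

The pitches C#-E#-G#-B form a dominant seventh chord rooted on C#.
C# is not a diatonic chord root with this quality in C# major, but it lies a perfect fifth above F# (IV), so the chord functions as an applied dominant of IV.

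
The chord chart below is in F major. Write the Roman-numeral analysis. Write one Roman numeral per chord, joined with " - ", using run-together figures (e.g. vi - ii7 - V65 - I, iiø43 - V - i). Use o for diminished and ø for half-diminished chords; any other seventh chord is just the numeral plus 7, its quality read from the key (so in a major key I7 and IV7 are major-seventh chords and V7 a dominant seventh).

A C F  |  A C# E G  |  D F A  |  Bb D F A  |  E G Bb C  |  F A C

I6 - V7/vi - vi - IV7 - V65 - I

A-C-F: root F is the tonic; major triad there is I6.
A-C#-E-G is the secondary dominant of vi (dominant seventh chord on A): V7/vi.
D-F-A has root D, degree 6 in F major, so vi.
Bb-D-F-A has root Bb, degree 4 in F major, so IV7.
E-G-Bb-C has root C, degree 5 in F major, so V65.
F-A-C has root F, degree 1 in F major, so I.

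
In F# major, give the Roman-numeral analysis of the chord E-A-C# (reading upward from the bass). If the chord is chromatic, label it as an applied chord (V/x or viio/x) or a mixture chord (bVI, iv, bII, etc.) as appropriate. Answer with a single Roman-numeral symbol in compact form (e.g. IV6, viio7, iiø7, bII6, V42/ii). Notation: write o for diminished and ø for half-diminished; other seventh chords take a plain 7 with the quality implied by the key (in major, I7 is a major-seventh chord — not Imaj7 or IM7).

Stacked in thirds the chord is A-C#-E: a major triad on A.
A is the lowered third degree of F# major (diatonic 3 would be A#). This is a major triad on the lowered third degree, borrowed from the parallel minor.
With E in the bass the chord is in second inversion, so the figured bass is 64.

bIII64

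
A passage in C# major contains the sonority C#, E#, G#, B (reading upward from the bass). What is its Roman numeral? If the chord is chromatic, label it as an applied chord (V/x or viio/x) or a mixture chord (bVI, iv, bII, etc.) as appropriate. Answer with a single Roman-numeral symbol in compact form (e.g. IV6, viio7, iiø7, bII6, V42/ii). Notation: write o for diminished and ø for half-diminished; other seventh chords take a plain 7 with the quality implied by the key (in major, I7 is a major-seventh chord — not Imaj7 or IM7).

V7/IV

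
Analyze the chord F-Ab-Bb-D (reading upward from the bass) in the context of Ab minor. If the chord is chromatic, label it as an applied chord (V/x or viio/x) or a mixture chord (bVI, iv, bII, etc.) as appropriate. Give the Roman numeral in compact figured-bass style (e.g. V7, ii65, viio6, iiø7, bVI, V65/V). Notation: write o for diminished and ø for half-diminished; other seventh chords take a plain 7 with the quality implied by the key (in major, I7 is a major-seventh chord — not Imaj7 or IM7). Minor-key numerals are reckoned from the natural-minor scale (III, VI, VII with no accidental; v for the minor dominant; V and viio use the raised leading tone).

The pitches Bb-D-F-Ab form a dominant seventh chord rooted on Bb.
Bb is not a diatonic chord root with this quality in Ab minor, but it lies a perfect fifth above Eb (V), so the chord functions as an applied dominant of V.
With F in the bass the chord is in second inversion, so the figured bass is 43.

V43/V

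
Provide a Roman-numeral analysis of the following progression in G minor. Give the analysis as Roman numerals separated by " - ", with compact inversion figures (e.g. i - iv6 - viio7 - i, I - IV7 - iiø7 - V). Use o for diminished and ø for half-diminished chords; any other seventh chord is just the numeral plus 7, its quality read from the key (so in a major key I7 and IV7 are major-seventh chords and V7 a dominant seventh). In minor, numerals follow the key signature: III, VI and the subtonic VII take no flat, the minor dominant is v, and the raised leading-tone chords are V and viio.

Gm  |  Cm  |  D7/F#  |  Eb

i - iv - V65 - VI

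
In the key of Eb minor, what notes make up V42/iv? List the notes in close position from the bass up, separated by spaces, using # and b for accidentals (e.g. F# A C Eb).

The slash means an applied dominant: we want the dominant of iv. In Eb minor, iv is Ab minor, and its dominant is built on Eb.
Building a dominant seventh chord on Eb gives Eb-G-Bb-Db.
The figured bass 42 indicates third inversion, placing the seventh (Db) in the bass: Db-Eb-G-Bb.

Db Eb G Bb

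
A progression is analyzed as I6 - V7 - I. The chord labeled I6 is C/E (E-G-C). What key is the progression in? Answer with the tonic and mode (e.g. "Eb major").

C major

I6 is given as E-G-C — a major triad with root C.
If C is scale degree 1 and the mode makes that degree carry a major triad, the tonic is C and the mode is major.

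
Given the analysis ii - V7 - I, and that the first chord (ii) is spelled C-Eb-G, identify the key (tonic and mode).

Bb major

ii is given as C-Eb-G — a minor triad with root C.
If C is scale degree 2 and the mode makes that degree carry a minor triad, the tonic is Bb and the mode is major.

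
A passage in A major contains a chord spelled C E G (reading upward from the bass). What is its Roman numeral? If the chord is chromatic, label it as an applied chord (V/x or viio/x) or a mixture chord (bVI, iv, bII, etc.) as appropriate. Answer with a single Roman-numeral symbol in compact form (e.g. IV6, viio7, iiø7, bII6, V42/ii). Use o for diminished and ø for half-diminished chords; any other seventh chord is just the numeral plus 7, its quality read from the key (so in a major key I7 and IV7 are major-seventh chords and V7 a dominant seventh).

Stacked in thirds the chord is C-E-G: a major triad on C.
C is the lowered third degree of A major (diatonic 3 would be C#). This is a major triad on the lowered third degree, borrowed from the parallel minor.

bIII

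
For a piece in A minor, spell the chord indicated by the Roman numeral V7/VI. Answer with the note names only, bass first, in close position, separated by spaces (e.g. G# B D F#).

The slash means an applied dominant: we want the dominant of VI. In A minor, VI is F major, and its dominant is built on C.
Building a dominant seventh chord on C gives C-E-G-Bb.

C E G Bb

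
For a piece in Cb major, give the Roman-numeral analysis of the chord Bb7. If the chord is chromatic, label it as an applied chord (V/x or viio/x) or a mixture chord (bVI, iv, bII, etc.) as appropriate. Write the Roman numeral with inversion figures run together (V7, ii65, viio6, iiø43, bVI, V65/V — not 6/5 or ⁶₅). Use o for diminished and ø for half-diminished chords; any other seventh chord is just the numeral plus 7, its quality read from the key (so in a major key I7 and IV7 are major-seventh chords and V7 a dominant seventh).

The pitches Bb-D-F-Ab form a dominant seventh chord rooted on Bb.
Bb is not a diatonic chord root with this quality in Cb major, but it lies a perfect fifth above Eb (iii), so the chord functions as an applied dominant of iii.

V7/iii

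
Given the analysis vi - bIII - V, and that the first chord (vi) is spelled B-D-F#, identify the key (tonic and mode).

D major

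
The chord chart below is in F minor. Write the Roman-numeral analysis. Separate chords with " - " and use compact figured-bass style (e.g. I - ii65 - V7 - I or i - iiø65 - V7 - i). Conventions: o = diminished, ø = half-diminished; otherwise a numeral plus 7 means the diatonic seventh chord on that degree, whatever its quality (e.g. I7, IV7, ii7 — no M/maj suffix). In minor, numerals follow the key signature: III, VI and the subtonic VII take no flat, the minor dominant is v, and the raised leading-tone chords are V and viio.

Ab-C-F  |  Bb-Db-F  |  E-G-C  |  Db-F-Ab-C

i6 - iv - V6 - VI7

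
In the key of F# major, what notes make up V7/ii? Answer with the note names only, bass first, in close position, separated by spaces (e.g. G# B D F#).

V7/ii is a secondary dominant — the dominant seventh of ii. ii in F# major is G#, so the applied chord's root is D#, a perfect fifth above.
Building a dominant seventh chord on D# gives D#-F##-A#-C#.

D# F## A# C#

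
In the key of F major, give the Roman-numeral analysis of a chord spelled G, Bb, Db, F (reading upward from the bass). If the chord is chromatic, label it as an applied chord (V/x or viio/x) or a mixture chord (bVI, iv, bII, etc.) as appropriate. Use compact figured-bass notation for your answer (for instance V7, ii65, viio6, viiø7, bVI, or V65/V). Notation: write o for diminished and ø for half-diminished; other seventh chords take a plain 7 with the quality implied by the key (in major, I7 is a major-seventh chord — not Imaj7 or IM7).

Stacked in thirds the chord is G-Bb-Db-F: a half-diminished seventh chord on G.
G is the second degree of F major. This is the half-diminished supertonic seventh, borrowed from the parallel minor.

iiø7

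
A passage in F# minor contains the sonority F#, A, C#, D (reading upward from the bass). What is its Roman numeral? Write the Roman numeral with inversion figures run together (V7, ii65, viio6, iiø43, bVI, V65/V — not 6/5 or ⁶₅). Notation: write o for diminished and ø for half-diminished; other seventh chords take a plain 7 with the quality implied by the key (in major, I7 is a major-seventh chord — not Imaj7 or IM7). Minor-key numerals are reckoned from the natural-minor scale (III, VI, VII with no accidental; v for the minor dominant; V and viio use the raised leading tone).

VI65

The pitches D-F#-A-C# form a major seventh chord rooted on D.
D is scale degree 6 in F# minor, and a major seventh chord on that degree is written VI7.
With F# in the bass the chord is in first inversion, so the figured bass is 65.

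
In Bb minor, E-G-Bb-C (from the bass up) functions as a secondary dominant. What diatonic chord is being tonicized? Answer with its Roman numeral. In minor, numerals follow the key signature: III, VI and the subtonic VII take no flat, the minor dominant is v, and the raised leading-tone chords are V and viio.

V

The chord is a dominant seventh chord on C.
A dominant resolves down a perfect fifth: C → F. In Bb minor, F is scale degree 5, i.e. V.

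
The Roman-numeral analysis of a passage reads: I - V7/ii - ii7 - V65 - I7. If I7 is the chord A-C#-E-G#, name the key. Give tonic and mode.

I7 is given as A-C#-E-G# — a major seventh chord with root A.
If A is scale degree 1 and the mode makes that degree carry a major seventh chord, the tonic is A and the mode is major.

A major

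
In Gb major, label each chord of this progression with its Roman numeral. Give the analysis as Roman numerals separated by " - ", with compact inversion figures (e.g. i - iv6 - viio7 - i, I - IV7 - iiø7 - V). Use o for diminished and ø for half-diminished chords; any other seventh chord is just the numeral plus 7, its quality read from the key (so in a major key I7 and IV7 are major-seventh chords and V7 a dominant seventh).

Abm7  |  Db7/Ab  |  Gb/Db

Abm7: root Ab is the supertonic; minor seventh chord there is ii7.
Db7/Ab: root Db is the dominant; dominant seventh chord there is V43.
Gb/Db: root Gb is the tonic; major triad there is I64.

ii7 - V43 - I64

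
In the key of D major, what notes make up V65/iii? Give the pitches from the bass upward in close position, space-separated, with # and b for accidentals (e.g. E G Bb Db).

E# G# B C#

V65/iii is a secondary dominant — the dominant seventh of iii. iii in D major is F#, so the applied chord's root is C#, a perfect fifth above.
Building a dominant seventh chord on C# gives C#-E#-G#-B.
With the 65 figure the chord is in first inversion; from the bass E# upward in close position it reads E#-G#-B-C#.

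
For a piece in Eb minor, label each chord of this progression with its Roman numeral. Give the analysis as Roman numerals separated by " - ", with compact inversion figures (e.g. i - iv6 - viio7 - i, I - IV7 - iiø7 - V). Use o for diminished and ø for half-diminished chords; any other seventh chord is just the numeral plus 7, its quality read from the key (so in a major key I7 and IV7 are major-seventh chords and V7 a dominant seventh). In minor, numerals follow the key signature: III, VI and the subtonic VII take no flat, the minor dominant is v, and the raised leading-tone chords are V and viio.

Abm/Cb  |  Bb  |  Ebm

iv6 - V - i

Abm/Cb has root Ab, degree 4 in Eb minor, so iv6.
Bb has root Bb, degree 5 in Eb minor, so V.
Ebm has root Eb, degree 1 in Eb minor, so i.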